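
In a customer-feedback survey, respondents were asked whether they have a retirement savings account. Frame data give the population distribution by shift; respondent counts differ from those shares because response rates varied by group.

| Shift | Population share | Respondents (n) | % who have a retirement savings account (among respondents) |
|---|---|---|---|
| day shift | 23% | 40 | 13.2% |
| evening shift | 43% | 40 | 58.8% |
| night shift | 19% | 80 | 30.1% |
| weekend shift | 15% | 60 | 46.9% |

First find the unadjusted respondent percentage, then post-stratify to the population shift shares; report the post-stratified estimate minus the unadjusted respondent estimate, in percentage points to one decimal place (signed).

+4.2 percentage points

Without adjustment, the pooled respondent share is:
  (40/220)×13.2 + (40/220)×58.8 + (80/220)×30.1 + (60/220)×46.9 = 36.8273%
Post-stratifying to population shares instead:
  0.23×13.2 + 0.43×58.8 + 0.19×30.1 + 0.15×46.9 = 41.074%
Difference = 41.074 − 36.8273 = 4.2467 pp.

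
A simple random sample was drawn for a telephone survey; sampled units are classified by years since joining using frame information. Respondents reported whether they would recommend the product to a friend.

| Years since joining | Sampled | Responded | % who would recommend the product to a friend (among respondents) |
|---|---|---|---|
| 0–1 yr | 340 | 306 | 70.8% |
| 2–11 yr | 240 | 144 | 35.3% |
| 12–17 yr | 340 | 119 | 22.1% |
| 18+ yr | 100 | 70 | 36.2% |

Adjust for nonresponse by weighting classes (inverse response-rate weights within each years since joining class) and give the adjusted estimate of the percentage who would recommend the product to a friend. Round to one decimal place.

42.8%

Class response rates: 0–1 yr 306/340 = 90%, 2–11 yr 144/240 = 60%, 12–17 yr 119/340 = 35%, 18+ yr 70/100 = 70%.
Weighting each respondent by the inverse class response rate inflates each class back to its sampled size, so the class weight is n_sampled:
  0–1 yr: 340 × 70.8 = 24,072
  2–11 yr: 240 × 35.3 = 8472
  12–17 yr: 340 × 22.1 = 7514
  18+ yr: 100 × 36.2 = 3620
Adjusted estimate = 43,678 / 1,020 = 42.8216 → 42.8%.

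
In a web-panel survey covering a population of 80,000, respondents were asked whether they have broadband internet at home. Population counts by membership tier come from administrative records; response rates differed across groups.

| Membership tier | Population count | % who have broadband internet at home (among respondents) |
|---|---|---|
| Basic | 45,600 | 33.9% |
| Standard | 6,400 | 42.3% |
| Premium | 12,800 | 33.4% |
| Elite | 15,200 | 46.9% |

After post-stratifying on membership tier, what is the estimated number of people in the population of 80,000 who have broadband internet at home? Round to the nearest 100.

29,600

Apply each group's respondent rate to its population count:
  Basic: 45,600 × 33.9% = 15458.4
  Standard: 6,400 × 42.3% = 2707.2
  Premium: 12,800 × 33.4% = 4275.2
  Elite: 15,200 × 46.9% = 7128.8
Estimated total = 29569.6 → 29,600.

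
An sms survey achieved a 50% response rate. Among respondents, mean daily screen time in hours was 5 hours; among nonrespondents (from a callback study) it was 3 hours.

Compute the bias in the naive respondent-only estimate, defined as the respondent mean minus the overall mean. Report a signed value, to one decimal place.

+1.0

Nonresponse fraction = 1 − 0.5 = 0.5.
Bias = (nonresponse fraction) × (respondent mean − nonrespondent mean)
     = 0.5 × (5 − 3) = 0.5 × 2 = 1.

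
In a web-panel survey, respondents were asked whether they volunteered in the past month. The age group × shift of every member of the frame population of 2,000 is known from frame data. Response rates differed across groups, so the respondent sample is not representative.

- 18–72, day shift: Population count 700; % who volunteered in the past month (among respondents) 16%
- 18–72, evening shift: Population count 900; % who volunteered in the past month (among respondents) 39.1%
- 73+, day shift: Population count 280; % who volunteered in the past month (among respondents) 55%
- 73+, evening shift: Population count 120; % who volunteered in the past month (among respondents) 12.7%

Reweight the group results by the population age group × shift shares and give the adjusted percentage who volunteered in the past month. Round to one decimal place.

Reweight to the known age group × shift distribution:
  18–72, day shift: (700/2,000) × 16 = 5.6
  18–72, evening shift: (900/2,000) × 39.1 = 17.595
  73+, day shift: (280/2,000) × 55 = 7.7
  73+, evening shift: (120/2,000) × 12.7 = 0.762
Post-stratified estimate = 31.657 → 31.7%.

31.7%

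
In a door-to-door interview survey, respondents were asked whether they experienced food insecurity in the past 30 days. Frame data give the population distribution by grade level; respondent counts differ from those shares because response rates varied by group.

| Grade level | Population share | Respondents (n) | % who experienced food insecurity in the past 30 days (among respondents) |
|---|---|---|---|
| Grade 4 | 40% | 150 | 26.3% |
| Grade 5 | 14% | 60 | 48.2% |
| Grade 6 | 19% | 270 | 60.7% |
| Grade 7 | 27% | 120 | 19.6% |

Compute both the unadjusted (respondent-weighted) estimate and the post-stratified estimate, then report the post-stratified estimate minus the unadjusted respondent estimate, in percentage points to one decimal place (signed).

-8.5 percentage points

Naive respondent-only estimate (weights = respondent counts):
  (150/600)×26.3 + (60/600)×48.2 + (270/600)×60.7 + (120/600)×19.6 = 42.63%
Reweighting by population grade level shares:
  0.4×26.3 + 0.14×48.2 + 0.19×60.7 + 0.27×19.6 = 34.093%
Difference = 34.093 − 42.63 = -8.537 pp.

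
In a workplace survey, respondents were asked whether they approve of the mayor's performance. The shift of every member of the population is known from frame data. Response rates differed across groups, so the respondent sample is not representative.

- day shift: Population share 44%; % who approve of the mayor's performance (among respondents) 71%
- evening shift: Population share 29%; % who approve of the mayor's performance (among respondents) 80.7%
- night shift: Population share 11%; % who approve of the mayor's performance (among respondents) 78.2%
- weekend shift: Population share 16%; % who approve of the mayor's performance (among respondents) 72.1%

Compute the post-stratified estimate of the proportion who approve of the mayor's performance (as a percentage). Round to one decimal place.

Each cell contributes population-share × respondent value:
  day shift: 0.44 × 71 = 31.24
  evening shift: 0.29 × 80.7 = 23.403
  night shift: 0.11 × 78.2 = 8.602
  weekend shift: 0.16 × 72.1 = 11.536
Post-stratified estimate = 74.781 → 74.8%.

74.8%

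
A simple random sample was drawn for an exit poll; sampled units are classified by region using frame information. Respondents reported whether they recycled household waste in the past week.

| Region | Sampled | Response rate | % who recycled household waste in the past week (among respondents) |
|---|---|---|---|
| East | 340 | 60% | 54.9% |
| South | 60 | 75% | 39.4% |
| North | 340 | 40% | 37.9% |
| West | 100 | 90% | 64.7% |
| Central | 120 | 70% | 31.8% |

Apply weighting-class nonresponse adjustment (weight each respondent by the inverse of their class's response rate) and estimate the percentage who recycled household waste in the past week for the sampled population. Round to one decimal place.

46.0%

With weight = n_sampled/n_responded per class, the weighted class total is n_sampled:
  East: 340 × 54.9 = 18,666
  South: 60 × 39.4 = 2364
  North: 340 × 37.9 = 12,886
  West: 100 × 64.7 = 6470
  Central: 120 × 31.8 = 3816
Adjusted estimate = 44,202 / 960 = 46.0438 → 46.0%.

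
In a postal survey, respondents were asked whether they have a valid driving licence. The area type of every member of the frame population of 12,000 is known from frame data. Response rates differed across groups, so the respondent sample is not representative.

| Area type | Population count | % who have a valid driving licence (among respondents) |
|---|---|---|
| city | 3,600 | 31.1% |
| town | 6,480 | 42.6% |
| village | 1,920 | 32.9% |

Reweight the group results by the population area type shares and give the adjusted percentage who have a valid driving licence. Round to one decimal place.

37.6%

Post-stratification weights by population share, not respondent share:
  city: (3,600/12,000) × 31.1 = 9.33
  town: (6,480/12,000) × 42.6 = 23.004
  village: (1,920/12,000) × 32.9 = 5.264
Post-stratified estimate = 37.598 → 37.6%.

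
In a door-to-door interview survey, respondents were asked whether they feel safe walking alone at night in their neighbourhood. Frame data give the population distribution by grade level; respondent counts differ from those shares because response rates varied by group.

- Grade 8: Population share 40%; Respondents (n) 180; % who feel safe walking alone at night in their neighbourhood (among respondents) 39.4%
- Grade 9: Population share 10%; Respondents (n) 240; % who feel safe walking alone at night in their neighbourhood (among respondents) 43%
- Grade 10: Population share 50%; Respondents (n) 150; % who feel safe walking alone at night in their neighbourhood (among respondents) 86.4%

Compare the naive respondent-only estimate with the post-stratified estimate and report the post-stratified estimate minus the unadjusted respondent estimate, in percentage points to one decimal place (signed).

+10.0 percentage points

Without adjustment, the pooled respondent share is:
  (180/570)×39.4 + (240/570)×43 + (150/570)×86.4 = 53.2842%
Post-stratifying to population shares instead:
  0.4×39.4 + 0.1×43 + 0.5×86.4 = 63.26%
Difference = 63.26 − 53.2842 = 9.9758 pp.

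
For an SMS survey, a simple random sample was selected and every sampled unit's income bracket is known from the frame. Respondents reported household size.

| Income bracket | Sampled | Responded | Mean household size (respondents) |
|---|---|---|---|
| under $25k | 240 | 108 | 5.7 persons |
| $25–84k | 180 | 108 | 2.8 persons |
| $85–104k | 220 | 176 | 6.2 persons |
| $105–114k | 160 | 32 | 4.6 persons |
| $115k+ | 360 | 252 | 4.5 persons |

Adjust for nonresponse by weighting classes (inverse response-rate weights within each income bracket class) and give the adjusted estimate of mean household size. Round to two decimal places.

Response rates by class: under $25k 108/240 = 45%, $25–84k 108/180 = 60%, $85–104k 176/220 = 80%, $105–114k 32/160 = 20%, $115k+ 252/360 = 70%.
Weighting each respondent by the inverse class response rate inflates each class back to its sampled size, so the class weight is n_sampled:
  under $25k: 240 × 5.7 = 1368
  $25–84k: 180 × 2.8 = 504
  $85–104k: 220 × 6.2 = 1364
  $105–114k: 160 × 4.6 = 736
  $115k+: 360 × 4.5 = 1620
Adjusted estimate = 5592 / 1,160 = 4.82069 → 4.82.

4.82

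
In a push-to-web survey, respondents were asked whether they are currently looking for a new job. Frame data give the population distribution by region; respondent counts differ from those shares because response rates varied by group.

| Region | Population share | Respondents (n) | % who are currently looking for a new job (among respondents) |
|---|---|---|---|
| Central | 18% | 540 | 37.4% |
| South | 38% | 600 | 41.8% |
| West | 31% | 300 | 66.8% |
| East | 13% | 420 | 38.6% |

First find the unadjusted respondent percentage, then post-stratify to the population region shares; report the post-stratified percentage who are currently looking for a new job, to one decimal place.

Unadjusted (pooled respondent) estimate weights by respondent counts:
  (540/1860)×37.4 + (600/1860)×41.8 + (300/1860)×66.8 + (420/1860)×38.6 = 43.8323%
Reweighting by population region shares:
  0.18×37.4 + 0.38×41.8 + 0.31×66.8 + 0.13×38.6 = 48.342%

48.3%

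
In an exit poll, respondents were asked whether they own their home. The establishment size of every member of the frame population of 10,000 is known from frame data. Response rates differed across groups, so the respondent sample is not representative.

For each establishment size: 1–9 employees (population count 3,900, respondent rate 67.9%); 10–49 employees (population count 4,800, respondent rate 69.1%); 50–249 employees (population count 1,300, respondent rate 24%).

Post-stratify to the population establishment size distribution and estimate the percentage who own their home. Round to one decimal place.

62.8%

Post-stratification weights by population share, not respondent share:
  1–9 employees: (3,900/10,000) × 67.9 = 26.481
  10–49 employees: (4,800/10,000) × 69.1 = 33.168
  50–249 employees: (1,300/10,000) × 24 = 3.12
Post-stratified estimate = 62.769 → 62.8%.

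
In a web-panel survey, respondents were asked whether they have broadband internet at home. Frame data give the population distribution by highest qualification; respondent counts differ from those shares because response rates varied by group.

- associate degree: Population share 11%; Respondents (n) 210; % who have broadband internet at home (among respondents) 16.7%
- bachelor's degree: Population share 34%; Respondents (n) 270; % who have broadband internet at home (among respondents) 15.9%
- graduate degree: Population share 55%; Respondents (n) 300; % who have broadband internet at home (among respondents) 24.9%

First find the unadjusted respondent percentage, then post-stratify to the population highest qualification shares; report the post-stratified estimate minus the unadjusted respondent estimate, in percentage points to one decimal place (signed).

+1.4 percentage points

Unadjusted (pooled respondent) estimate weights by respondent counts:
  (210/780)×16.7 + (270/780)×15.9 + (300/780)×24.9 = 19.5769%
Reweighting by population highest qualification shares:
  0.11×16.7 + 0.34×15.9 + 0.55×24.9 = 20.938%
Difference = 20.938 − 19.5769 = 1.3611 pp.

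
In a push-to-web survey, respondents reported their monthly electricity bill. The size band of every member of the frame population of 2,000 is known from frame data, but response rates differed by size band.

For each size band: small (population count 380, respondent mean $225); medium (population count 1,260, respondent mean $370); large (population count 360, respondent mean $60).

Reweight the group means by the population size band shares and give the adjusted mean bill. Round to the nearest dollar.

Weight each group's respondent value by its population share:
  small: (380/2,000) × 225 = 42.75
  medium: (1,260/2,000) × 370 = 233.1
  large: (360/2,000) × 60 = 10.8
Post-stratified estimate = 286.65 → $287.

$287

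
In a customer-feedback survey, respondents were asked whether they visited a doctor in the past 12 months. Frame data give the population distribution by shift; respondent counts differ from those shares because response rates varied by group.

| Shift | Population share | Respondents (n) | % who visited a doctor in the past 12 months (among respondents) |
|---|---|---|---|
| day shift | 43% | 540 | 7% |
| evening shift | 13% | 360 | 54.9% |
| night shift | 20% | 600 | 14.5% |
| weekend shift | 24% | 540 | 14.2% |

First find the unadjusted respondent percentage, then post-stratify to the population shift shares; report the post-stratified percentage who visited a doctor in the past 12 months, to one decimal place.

16.5%

Naive respondent-only estimate (weights = respondent counts):
  (540/2040)×7 + (360/2040)×54.9 + (600/2040)×14.5 + (540/2040)×14.2 = 19.5647%
Post-stratified estimate weights by population shares:
  0.43×7 + 0.13×54.9 + 0.2×14.5 + 0.24×14.2 = 16.455%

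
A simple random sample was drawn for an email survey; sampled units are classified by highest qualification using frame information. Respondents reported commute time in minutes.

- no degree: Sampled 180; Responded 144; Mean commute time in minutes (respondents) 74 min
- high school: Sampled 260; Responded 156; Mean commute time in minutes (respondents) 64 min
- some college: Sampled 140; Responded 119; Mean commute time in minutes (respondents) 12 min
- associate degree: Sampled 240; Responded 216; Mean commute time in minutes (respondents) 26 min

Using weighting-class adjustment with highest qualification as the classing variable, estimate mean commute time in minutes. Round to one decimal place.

Response rates by class: no degree 144/180 = 80%, high school 156/260 = 60%, some college 119/140 = 85%, associate degree 216/240 = 90%.
Each respondent's weight = sampled/responded in their class; summing within a class gives n_sampled, so:
  no degree: 180 × 74 = 13,320
  high school: 260 × 64 = 16,640
  some college: 140 × 12 = 1680
  associate degree: 240 × 26 = 6240
Adjusted estimate = 37,880 / 820 = 46.1951 → 46.2.

46.2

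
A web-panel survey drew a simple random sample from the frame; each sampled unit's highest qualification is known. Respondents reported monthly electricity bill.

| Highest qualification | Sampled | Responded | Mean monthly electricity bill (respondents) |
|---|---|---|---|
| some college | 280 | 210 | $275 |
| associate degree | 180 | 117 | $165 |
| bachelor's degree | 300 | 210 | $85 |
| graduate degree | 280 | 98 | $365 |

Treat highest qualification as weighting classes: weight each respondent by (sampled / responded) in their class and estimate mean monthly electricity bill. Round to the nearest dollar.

$225

Class response rates: some college 210/280 = 75%, associate degree 117/180 = 65%, bachelor's degree 210/300 = 70%, graduate degree 98/280 = 35%.
Inverse-response-rate weighting restores each class to its sampled count, so class totals weight by n_sampled:
  some college: 280 × 275 = 77,000
  associate degree: 180 × 165 = 29,700
  bachelor's degree: 300 × 85 = 25,500
  graduate degree: 280 × 365 = 102,200
Adjusted estimate = 234,400 / 1,040 = 225.385 → $225.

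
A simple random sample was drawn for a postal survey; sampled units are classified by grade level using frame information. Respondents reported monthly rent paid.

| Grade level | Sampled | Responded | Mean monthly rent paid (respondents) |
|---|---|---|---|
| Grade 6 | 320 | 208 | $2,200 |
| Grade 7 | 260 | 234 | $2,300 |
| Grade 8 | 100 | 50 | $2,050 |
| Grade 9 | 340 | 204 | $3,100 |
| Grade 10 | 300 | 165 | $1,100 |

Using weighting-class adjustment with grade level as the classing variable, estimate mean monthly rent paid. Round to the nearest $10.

Response rates by class: Grade 6 208/320 = 65%, Grade 7 234/260 = 90%, Grade 8 50/100 = 50%, Grade 9 204/340 = 60%, Grade 10 165/300 = 55%.
Inverse-response-rate weighting restores each class to its sampled count, so class totals weight by n_sampled:
  Grade 6: 320 × 2200 = 704,000
  Grade 7: 260 × 2300 = 598,000
  Grade 8: 100 × 2050 = 205,000
  Grade 9: 340 × 3100 = 1,054,000
  Grade 10: 300 × 1100 = 330,000
Adjusted estimate = 2,891,000 / 1,320 = 2190.15 → $2,190.

$2,190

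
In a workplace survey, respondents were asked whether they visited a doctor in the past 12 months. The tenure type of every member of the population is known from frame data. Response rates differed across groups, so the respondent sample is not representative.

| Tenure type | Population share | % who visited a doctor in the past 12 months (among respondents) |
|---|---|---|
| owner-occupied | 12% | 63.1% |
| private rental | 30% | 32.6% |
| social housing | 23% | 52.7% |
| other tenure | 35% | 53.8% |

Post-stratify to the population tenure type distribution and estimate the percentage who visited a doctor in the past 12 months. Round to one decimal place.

Each cell contributes population-share × respondent value:
  owner-occupied: 0.12 × 63.1 = 7.572
  private rental: 0.3 × 32.6 = 9.78
  social housing: 0.23 × 52.7 = 12.121
  other tenure: 0.35 × 53.8 = 18.83
Post-stratified estimate = 48.303 → 48.3%.

48.3%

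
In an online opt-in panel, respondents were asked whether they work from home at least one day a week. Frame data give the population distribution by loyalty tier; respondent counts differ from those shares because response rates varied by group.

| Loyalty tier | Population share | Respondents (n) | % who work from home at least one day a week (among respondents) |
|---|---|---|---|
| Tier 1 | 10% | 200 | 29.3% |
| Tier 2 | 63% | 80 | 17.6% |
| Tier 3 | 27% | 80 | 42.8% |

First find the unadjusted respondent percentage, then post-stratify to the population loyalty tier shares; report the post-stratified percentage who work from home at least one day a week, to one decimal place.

25.6%

Unadjusted (pooled respondent) estimate weights by respondent counts:
  (200/360)×29.3 + (80/360)×17.6 + (80/360)×42.8 = 29.7%
Reweighting by population loyalty tier shares:
  0.1×29.3 + 0.63×17.6 + 0.27×42.8 = 25.574%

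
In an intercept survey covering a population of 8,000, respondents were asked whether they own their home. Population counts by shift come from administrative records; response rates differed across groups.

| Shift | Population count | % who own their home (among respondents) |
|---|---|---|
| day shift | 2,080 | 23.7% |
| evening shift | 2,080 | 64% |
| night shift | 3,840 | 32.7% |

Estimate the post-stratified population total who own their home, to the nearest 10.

3,080

Apply each group's respondent rate to its population count:
  day shift: 2,080 × 23.7% = 492.96
  evening shift: 2,080 × 64% = 1331.2
  night shift: 3,840 × 32.7% = 1255.68
Estimated total = 3079.84 → 3,080.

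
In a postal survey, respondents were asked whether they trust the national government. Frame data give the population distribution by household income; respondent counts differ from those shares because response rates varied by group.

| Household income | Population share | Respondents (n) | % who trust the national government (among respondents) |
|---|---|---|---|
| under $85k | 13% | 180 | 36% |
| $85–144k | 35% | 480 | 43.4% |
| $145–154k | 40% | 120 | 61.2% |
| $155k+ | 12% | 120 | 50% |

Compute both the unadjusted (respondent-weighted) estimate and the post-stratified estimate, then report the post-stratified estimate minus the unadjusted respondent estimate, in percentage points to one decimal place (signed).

+5.2 percentage points

Unadjusted (pooled respondent) estimate weights by respondent counts:
  (180/900)×36 + (480/900)×43.4 + (120/900)×61.2 + (120/900)×50 = 45.1733%
Reweighting by population household income shares:
  0.13×36 + 0.35×43.4 + 0.4×61.2 + 0.12×50 = 50.35%
Difference = 50.35 − 45.1733 = 5.1767 pp.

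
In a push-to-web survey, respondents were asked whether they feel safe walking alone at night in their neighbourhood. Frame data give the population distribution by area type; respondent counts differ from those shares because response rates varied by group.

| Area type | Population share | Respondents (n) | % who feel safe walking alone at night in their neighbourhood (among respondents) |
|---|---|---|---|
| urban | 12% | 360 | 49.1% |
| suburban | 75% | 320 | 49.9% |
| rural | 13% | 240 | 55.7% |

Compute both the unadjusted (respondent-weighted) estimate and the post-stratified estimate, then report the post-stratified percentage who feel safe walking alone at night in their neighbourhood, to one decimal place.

50.6%

Without adjustment, the pooled respondent share is:
  (360/920)×49.1 + (320/920)×49.9 + (240/920)×55.7 = 51.1%
Post-stratifying to population shares instead:
  0.12×49.1 + 0.75×49.9 + 0.13×55.7 = 50.558%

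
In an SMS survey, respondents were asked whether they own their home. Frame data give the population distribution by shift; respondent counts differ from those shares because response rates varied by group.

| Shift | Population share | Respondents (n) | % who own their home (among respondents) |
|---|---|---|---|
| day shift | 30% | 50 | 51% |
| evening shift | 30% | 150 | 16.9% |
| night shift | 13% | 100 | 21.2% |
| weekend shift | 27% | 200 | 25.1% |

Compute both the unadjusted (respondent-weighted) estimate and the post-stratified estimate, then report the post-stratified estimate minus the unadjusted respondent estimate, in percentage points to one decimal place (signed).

+5.5 percentage points

Naive respondent-only estimate (weights = respondent counts):
  (50/500)×51 + (150/500)×16.9 + (100/500)×21.2 + (200/500)×25.1 = 24.45%
Post-stratified estimate weights by population shares:
  0.3×51 + 0.3×16.9 + 0.13×21.2 + 0.27×25.1 = 29.903%
Difference = 29.903 − 24.45 = 5.453 pp.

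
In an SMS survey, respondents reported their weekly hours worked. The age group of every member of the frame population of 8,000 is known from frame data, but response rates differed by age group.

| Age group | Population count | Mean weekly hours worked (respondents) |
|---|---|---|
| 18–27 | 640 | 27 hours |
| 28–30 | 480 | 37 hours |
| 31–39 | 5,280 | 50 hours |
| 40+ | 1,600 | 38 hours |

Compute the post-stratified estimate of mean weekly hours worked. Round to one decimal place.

Post-stratification weights by population share, not respondent share:
  18–27: (640/8,000) × 27 = 2.16
  28–30: (480/8,000) × 37 = 2.22
  31–39: (5,280/8,000) × 50 = 33
  40+: (1,600/8,000) × 38 = 7.6
Post-stratified estimate = 44.98 → 45.0.

45.0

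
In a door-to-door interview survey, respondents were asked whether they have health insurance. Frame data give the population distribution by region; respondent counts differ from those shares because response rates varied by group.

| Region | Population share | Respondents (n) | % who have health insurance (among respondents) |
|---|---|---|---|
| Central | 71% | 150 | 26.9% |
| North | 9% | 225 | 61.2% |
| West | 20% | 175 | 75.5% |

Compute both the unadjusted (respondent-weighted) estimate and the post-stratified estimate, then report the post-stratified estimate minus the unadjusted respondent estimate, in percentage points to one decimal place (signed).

Unadjusted (pooled respondent) estimate weights by respondent counts:
  (150/550)×26.9 + (225/550)×61.2 + (175/550)×75.5 = 56.3955%
Reweighting by population region shares:
  0.71×26.9 + 0.09×61.2 + 0.2×75.5 = 39.707%
Difference = 39.707 − 56.3955 = -16.6885 pp.

-16.7 percentage points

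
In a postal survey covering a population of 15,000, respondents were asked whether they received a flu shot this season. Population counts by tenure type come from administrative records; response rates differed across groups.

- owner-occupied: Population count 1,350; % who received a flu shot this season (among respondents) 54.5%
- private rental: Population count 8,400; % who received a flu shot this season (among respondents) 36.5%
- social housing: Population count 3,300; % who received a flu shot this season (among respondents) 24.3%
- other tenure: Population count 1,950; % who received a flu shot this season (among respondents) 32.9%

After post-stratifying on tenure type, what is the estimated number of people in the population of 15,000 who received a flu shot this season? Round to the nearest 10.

5,250

Each cell contributes its population count × the respondent rate:
  owner-occupied: 1,350 × 54.5% = 735.75
  private rental: 8,400 × 36.5% = 3066
  social housing: 3,300 × 24.3% = 801.9
  other tenure: 1,950 × 32.9% = 641.55
Estimated total = 5245.2 → 5,250.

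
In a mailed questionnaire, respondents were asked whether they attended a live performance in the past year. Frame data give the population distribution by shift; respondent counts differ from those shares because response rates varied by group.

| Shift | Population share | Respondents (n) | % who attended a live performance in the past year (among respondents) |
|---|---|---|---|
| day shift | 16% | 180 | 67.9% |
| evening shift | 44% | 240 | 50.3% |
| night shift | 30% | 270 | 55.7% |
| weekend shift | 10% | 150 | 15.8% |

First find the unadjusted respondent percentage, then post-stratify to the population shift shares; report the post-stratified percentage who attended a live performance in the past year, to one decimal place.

Naive respondent-only estimate (weights = respondent counts):
  (180/840)×67.9 + (240/840)×50.3 + (270/840)×55.7 + (150/840)×15.8 = 49.6464%
Post-stratified estimate weights by population shares:
  0.16×67.9 + 0.44×50.3 + 0.3×55.7 + 0.1×15.8 = 51.286%

51.3%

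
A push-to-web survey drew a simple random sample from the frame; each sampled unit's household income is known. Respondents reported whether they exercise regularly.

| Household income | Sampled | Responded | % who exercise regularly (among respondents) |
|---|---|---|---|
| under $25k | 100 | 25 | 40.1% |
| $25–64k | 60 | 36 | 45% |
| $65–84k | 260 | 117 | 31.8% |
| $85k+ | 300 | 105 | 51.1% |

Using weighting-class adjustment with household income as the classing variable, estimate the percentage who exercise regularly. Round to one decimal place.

42.1%

Class response rates: under $25k 25/100 = 25%, $25–64k 36/60 = 60%, $65–84k 117/260 = 45%, $85k+ 105/300 = 35%.
Weighting each respondent by the inverse class response rate inflates each class back to its sampled size, so the class weight is n_sampled:
  under $25k: 100 × 40.1 = 4010
  $25–64k: 60 × 45 = 2700
  $65–84k: 260 × 31.8 = 8268
  $85k+: 300 × 51.1 = 15,330
Adjusted estimate = 30,308 / 720 = 42.0944 → 42.1%.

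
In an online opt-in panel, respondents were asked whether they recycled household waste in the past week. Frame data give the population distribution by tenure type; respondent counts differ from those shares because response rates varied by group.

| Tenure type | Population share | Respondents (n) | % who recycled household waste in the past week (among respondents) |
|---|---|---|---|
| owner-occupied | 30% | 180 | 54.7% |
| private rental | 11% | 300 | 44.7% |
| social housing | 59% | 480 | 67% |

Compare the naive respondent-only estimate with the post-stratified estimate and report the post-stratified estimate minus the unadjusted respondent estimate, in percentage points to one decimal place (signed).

+3.1 percentage points

Naive respondent-only estimate (weights = respondent counts):
  (180/960)×54.7 + (300/960)×44.7 + (480/960)×67 = 57.725%
Reweighting by population tenure type shares:
  0.3×54.7 + 0.11×44.7 + 0.59×67 = 60.857%
Difference = 60.857 − 57.725 = 3.132 pp.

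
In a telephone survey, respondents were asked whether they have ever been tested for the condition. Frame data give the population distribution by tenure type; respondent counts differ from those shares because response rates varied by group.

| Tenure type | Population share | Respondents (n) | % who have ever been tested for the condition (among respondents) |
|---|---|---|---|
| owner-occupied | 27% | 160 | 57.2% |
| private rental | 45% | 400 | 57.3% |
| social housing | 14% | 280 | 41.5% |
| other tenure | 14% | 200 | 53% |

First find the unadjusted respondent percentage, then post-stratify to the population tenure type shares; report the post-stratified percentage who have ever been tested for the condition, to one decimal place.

54.5%

Naive respondent-only estimate (weights = respondent counts):
  (160/1040)×57.2 + (400/1040)×57.3 + (280/1040)×41.5 + (200/1040)×53 = 52.2038%
Reweighting by population tenure type shares:
  0.27×57.2 + 0.45×57.3 + 0.14×41.5 + 0.14×53 = 54.459%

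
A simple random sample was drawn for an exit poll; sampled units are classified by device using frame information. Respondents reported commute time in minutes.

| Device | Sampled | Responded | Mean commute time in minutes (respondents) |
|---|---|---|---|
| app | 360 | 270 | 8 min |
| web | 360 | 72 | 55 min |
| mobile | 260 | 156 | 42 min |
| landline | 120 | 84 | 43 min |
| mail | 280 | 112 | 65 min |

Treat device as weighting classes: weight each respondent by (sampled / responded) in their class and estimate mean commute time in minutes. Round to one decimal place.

41.3

Response rates by class: app 270/360 = 75%, web 72/360 = 20%, mobile 156/260 = 60%, landline 84/120 = 70%, mail 112/280 = 40%.
Weighting each respondent by the inverse class response rate inflates each class back to its sampled size, so the class weight is n_sampled:
  app: 360 × 8 = 2880
  web: 360 × 55 = 19,800
  mobile: 260 × 42 = 10,920
  landline: 120 × 43 = 5160
  mail: 280 × 65 = 18,200
Adjusted estimate = 56,960 / 1,380 = 41.2754 → 41.3.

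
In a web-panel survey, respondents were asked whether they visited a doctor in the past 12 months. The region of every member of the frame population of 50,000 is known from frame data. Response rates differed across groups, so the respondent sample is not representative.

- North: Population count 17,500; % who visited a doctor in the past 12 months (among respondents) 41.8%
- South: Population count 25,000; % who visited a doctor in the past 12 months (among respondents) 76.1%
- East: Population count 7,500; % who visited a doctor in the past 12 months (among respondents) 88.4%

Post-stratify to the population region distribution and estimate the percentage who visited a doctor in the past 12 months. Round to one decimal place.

Post-stratification weights by population share, not respondent share:
  North: (17,500/50,000) × 41.8 = 14.63
  South: (25,000/50,000) × 76.1 = 38.05
  East: (7,500/50,000) × 88.4 = 13.26
Post-stratified estimate = 65.94 → 65.9%.

65.9%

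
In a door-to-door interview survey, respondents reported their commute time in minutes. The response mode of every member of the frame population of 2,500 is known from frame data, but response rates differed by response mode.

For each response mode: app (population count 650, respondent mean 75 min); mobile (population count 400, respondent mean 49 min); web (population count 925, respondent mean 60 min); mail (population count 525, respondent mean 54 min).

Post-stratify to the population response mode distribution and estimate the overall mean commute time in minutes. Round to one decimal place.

60.9

Post-stratification weights by population share, not respondent share:
  app: (650/2,500) × 75 = 19.5
  mobile: (400/2,500) × 49 = 7.84
  web: (925/2,500) × 60 = 22.2
  mail: (525/2,500) × 54 = 11.34
Post-stratified estimate = 60.88 → 60.9.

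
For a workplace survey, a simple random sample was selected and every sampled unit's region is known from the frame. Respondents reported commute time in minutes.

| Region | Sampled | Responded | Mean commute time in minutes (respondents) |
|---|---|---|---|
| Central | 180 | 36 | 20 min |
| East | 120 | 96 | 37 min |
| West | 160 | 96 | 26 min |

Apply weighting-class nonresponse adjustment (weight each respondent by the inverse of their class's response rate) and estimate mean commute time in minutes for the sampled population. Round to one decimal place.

26.5

Class response rates: Central 36/180 = 20%, East 96/120 = 80%, West 96/160 = 60%.
With weight = n_sampled/n_responded per class, the weighted class total is n_sampled:
  Central: 180 × 20 = 3600
  East: 120 × 37 = 4440
  West: 160 × 26 = 4160
Adjusted estimate = 12,200 / 460 = 26.5217 → 26.5.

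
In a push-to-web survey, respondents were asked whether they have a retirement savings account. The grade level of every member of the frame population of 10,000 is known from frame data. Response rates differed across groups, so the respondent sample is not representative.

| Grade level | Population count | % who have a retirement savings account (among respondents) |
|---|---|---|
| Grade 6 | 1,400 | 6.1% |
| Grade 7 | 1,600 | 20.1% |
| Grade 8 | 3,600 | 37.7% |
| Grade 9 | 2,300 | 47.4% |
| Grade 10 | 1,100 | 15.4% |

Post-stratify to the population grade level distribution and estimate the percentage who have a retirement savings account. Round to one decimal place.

30.2%

Reweight to the known grade level distribution:
  Grade 6: (1,400/10,000) × 6.1 = 0.854
  Grade 7: (1,600/10,000) × 20.1 = 3.216
  Grade 8: (3,600/10,000) × 37.7 = 13.572
  Grade 9: (2,300/10,000) × 47.4 = 10.902
  Grade 10: (1,100/10,000) × 15.4 = 1.694
Post-stratified estimate = 30.238 → 30.2%.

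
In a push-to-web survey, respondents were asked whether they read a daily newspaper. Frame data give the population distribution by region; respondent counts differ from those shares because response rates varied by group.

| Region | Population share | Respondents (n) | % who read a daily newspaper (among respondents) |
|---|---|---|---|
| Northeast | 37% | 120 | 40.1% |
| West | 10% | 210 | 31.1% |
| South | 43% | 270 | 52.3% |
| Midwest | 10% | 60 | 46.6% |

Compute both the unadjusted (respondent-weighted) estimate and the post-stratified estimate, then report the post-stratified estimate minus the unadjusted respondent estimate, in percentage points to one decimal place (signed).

+2.3 percentage points

Unadjusted (pooled respondent) estimate weights by respondent counts:
  (120/660)×40.1 + (210/660)×31.1 + (270/660)×52.3 + (60/660)×46.6 = 42.8182%
Reweighting by population region shares:
  0.37×40.1 + 0.1×31.1 + 0.43×52.3 + 0.1×46.6 = 45.096%
Difference = 45.096 − 42.8182 = 2.2778 pp.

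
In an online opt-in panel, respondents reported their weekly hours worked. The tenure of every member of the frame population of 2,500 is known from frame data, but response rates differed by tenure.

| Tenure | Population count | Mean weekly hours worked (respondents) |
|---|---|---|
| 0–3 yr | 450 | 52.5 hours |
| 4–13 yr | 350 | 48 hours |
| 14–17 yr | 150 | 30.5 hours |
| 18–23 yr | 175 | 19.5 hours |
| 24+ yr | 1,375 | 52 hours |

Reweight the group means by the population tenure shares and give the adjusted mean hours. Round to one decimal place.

48.0

Post-stratification weights by population share, not respondent share:
  0–3 yr: (450/2,500) × 52.5 = 9.45
  4–13 yr: (350/2,500) × 48 = 6.72
  14–17 yr: (150/2,500) × 30.5 = 1.83
  18–23 yr: (175/2,500) × 19.5 = 1.365
  24+ yr: (1,375/2,500) × 52 = 28.6
Post-stratified estimate = 47.965 → 48.0.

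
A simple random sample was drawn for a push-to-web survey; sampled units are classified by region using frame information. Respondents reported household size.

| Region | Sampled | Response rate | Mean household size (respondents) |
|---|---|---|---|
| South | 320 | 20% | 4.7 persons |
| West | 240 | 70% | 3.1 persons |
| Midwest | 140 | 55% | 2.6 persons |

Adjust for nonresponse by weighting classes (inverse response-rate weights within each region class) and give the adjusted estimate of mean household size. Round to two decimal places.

Inverse-response-rate weighting restores each class to its sampled count, so class totals weight by n_sampled:
  South: 320 × 4.7 = 1504
  West: 240 × 3.1 = 744
  Midwest: 140 × 2.6 = 364
Adjusted estimate = 2612 / 700 = 3.73143 → 3.73.

3.73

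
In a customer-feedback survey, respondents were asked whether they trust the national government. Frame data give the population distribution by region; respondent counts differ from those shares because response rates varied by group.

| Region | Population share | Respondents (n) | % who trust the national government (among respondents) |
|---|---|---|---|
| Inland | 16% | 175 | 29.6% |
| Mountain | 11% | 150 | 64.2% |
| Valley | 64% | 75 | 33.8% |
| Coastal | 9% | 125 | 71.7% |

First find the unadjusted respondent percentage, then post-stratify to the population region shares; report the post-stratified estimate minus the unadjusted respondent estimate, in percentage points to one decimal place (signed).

Without adjustment, the pooled respondent share is:
  (175/525)×29.6 + (150/525)×64.2 + (75/525)×33.8 + (125/525)×71.7 = 50.1095%
Reweighting by population region shares:
  0.16×29.6 + 0.11×64.2 + 0.64×33.8 + 0.09×71.7 = 39.883%
Difference = 39.883 − 50.1095 = -10.2265 pp.

-10.2 percentage points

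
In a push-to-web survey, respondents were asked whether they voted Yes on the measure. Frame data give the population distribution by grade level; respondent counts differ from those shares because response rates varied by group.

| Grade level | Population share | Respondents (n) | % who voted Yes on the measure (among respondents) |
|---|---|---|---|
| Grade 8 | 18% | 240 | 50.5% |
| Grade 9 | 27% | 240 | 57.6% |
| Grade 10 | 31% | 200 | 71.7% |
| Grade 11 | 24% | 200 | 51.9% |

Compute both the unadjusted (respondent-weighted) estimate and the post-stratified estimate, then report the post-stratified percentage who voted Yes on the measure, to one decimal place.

Naive respondent-only estimate (weights = respondent counts):
  (240/880)×50.5 + (240/880)×57.6 + (200/880)×71.7 + (200/880)×51.9 = 57.5727%
Post-stratifying to population shares instead:
  0.18×50.5 + 0.27×57.6 + 0.31×71.7 + 0.24×51.9 = 59.325%

59.3%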